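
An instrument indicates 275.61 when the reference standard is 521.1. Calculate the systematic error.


Systematic error = measured - true
= 275.61 - 521.1
= -245.4900

-245.4900


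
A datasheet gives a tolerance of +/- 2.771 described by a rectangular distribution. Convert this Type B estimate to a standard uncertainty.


u_B = half_width / sqrt(3)
u_B = 2.771 / 1.7320508
u_B = 1.5998

1.5998


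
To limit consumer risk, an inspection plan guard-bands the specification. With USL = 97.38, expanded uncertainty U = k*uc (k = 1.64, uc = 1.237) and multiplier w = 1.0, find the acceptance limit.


U = k * uc = 1.64 * 1.237 = 2.02868
guard band g = w * U = 1.0 * 2.02868 = 2.02868
AL = USL - g = 97.38 - 2.02868
AL = 95.3513

95.3513


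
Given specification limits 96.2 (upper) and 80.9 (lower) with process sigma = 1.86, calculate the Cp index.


Cp = (USL - LSL) / (6 * sigma)
= (96.2 - 80.9) / (6 * 1.86)
= 15.3000 / 11.1600
= 1.3710

1.3710


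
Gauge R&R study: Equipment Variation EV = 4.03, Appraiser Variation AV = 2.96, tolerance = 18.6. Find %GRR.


GRR = sqrt(EV^2 + AV^2) = sqrt(4.03^2 + 2.96^2) = 5.00025
%GRR = GRR / tol * 100 = 5.00025 / 18.6 * 100
%GRR = 26.8831

26.8831


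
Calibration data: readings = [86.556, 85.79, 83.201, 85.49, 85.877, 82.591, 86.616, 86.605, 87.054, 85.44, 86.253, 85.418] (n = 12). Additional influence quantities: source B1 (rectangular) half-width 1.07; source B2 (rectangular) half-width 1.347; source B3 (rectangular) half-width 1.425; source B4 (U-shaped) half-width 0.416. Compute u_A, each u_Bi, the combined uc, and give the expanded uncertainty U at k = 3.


mean = (86.556 + 85.79 + 83.201 + 85.49 + 85.877 + 82.591 + 86.616 + 86.605 + 87.054 + 85.44 + 86.253 + 85.418) / 12 = 85.57425
s = sqrt(sum((x - mean)^2)/(n-1)) = 1.3645419
u_A = s / sqrt(n) = 1.3645419 / sqrt(12) = 0.39390932
u_B1 = 1.07 / sqrt(3) = 0.61776479
u_B2 = 1.347 / sqrt(3) = 0.77769081
u_B3 = 1.425 / sqrt(3) = 0.82272413
u_B4 = 0.416 / sqrt(2) = 0.29415642
uc = sqrt(0.39390932^2 + 0.61776479^2 + 0.77769081^2 + 0.82272413^2 + 0.29415642^2) = 1.3802188
U = k * uc = 3 * 1.3802188
U = 4.1407

4.1407


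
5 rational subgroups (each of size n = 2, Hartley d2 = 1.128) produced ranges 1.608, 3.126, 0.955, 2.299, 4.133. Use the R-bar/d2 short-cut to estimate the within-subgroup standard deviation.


R_bar = (1.608 + 3.126 + 0.955 + 2.299 + 4.133) / 5
R_bar = 12.121 / 5 = 2.4242
sigma_hat = R_bar / d2 = 2.4242 / 1.128 = 2.1491

2.1491


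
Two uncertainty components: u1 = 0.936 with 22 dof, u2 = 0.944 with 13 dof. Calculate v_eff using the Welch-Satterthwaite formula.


uc = sqrt(u1^2 + u2^2) = sqrt(0.936^2 + 0.944^2) = 1.3293728
v_eff = uc^4 / (u1^4/v1 + u2^4/v2)
= 1.3293728^4 / (0.936^4/22 + 0.944^4/13)
= 3.1231091 / 0.095974786
v_eff = 32.5409

32.5409


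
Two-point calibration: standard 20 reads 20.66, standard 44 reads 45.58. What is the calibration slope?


slope = (y2 - y1) / (x2 - x1)
= (45.58 - 20.66) / (44 - 20)
= 24.9200 / 24
= 1.0383

1.0383


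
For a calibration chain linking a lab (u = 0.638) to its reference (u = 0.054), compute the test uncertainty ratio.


TUR = u_lab / u_ref
= 0.638 / 0.054
= 11.8148

11.8148


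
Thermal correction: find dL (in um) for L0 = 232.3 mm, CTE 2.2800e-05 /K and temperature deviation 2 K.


dL = L * alpha * dT
= 232.3 * 2.2800e-05 * 2
= 0.0105929 mm
dL_um = 0.0105929 * 1000 = 10.5929 um

10.5929


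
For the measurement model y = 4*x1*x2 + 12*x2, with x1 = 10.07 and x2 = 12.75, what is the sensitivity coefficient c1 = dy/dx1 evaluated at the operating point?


y = 4*x1*x2 + 12*x2
dy/dx1 = 4*x2
Evaluate at x2 = 12.75: c1 = 4 * 12.75
c1 = 51.0000

51.0000


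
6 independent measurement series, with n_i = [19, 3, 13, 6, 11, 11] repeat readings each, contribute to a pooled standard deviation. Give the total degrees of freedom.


nu = sum_i (n_i - 1)
nu = ((19 - 1) + (3 - 1) + (13 - 1) + (6 - 1) + (11 - 1) + (11 - 1))
nu = 18 + 2 + 12 + 5 + 10 + 10
nu = 57

57


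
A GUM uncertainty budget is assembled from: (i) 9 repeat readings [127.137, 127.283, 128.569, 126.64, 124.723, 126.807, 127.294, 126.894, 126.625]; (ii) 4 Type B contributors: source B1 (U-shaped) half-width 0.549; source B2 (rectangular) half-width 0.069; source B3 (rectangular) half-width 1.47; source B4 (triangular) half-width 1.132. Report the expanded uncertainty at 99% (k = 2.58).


mean = (127.137 + 127.283 + 128.569 + 126.64 + 124.723 + 126.807 + 127.294 + 126.894 + 126.625) / 9 = 126.8857778
s = sqrt(sum((x - mean)^2)/(n-1)) = 1.002065
u_A = s / sqrt(n) = 1.002065 / sqrt(9) = 0.33402167
u_B1 = 0.549 / sqrt(2) = 0.38820162
u_B2 = 0.069 / sqrt(3) = 0.039837169
u_B3 = 1.47 / sqrt(3) = 0.8487049
u_B4 = 1.132 / sqrt(6) = 0.46213706
uc = sqrt(0.33402167^2 + 0.38820162^2 + 0.039837169^2 + 0.8487049^2 + 0.46213706^2) = 1.0944079
U = k * uc = 2.58 * 1.0944079
U = 2.8236

2.8236


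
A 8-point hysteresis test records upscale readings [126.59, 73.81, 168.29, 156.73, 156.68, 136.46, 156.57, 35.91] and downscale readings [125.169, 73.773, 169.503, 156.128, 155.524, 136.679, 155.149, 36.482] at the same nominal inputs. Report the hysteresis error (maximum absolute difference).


|126.59 - 125.169| = 1.4210
|73.81 - 73.773| = 0.0370
|168.29 - 169.503| = 1.2130
|156.73 - 156.128| = 0.6020
|156.68 - 155.524| = 1.1560
|136.46 - 136.679| = 0.2190
|156.57 - 155.149| = 1.4210
|35.91 - 36.482| = 0.5720
hysteresis = max(diffs) = 1.4210

1.4210


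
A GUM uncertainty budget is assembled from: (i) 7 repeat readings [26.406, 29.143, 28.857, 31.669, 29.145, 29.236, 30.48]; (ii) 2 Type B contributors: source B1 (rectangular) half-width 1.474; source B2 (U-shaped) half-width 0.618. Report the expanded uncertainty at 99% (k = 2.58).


mean = (26.406 + 29.143 + 28.857 + 31.669 + 29.145 + 29.236 + 30.48) / 7 = 29.27657143
s = sqrt(sum((x - mean)^2)/(n-1)) = 1.6137417
u_A = s / sqrt(n) = 1.6137417 / sqrt(7) = 0.60993703
u_B1 = 1.474 / sqrt(3) = 0.8510143
u_B2 = 0.618 / sqrt(2) = 0.43699199
uc = sqrt(0.60993703^2 + 0.8510143^2 + 0.43699199^2) = 1.134553
U = k * uc = 2.58 * 1.134553
U = 2.9271

2.9271


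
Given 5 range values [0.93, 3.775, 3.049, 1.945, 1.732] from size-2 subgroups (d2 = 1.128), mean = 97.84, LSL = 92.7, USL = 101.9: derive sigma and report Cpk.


R_bar = (0.93 + 3.775 + 3.049 + 1.945 + 1.732) / 5 = 2.2862
sigma = R_bar / d2 = 2.2862 / 1.128 = 2.026773
Cp = (USL - LSL)/(6*sigma) = (101.9 - 92.7)/(6*2.026773) = 0.7565
Cpu = (101.9 - 97.84)/(3*2.026773) = 0.6677
Cpl = (97.84 - 92.7)/(3*2.026773) = 0.8454
Cpk = min(Cpu, Cpl) = 0.6677

0.6677


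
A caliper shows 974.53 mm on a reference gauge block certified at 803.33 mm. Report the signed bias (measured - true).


Systematic error = measured - true
= 974.53 - 803.33
= 171.2000

171.2000


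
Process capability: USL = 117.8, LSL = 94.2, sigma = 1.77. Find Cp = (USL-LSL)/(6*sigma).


Cp = (USL - LSL) / (6 * sigma)
= (117.8 - 94.2) / (6 * 1.77)
= 23.6000 / 10.6200
= 2.2222

2.2222


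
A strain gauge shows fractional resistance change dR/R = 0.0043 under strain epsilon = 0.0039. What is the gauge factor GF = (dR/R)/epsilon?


GF = (dR/R) / epsilon
= 0.0043 / 0.0039
= 1.1026

1.1026


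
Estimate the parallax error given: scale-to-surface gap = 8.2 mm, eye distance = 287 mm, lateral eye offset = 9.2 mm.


error = h * offset / d
= 8.2 * 9.2 / 287
= 0.2629

0.2629


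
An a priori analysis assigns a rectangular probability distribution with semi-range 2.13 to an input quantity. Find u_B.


u_B = half_width / sqrt(3)
u_B = 2.13 / 1.7320508
u_B = 1.2298

1.2298


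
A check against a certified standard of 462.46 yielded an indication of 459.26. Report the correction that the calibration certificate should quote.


Correction = standard - reading
= 462.46 - 459.26
= 3.2000

3.2000


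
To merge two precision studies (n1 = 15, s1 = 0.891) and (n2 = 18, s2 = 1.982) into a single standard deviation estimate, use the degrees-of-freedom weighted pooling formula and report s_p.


s_p = sqrt(((n1-1)*s1^2 + (n2-1)*s2^2) / (n1+n2-2))
numerator = (15-1)*0.891^2 + (18-1)*1.982^2 = 11.114334 + 66.781508 = 77.895842
denominator = 15 + 18 - 2 = 31
s_p^2 = 77.895842 / 31 = 2.5127691
s_p = sqrt(2.5127691) = 1.5852

1.5852


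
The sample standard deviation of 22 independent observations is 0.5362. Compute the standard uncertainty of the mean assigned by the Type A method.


u_A = s / sqrt(n)
u_A = 0.5362 / sqrt(22)
u_A = 0.5362 / 4.6904158
u_A = 0.1143

0.1143


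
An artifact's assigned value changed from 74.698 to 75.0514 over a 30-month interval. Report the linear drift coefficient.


rate = (v2 - v1) / months
= (75.0514 - 74.698) / 30
= 0.3534 / 30
= 0.0118

0.0118


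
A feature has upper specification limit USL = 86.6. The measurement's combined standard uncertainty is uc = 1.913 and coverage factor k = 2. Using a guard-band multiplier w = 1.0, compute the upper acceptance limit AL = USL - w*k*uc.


U = k * uc = 2 * 1.913 = 3.826
guard band g = w * U = 1.0 * 3.826 = 3.826
AL = USL - g = 86.6 - 3.826
AL = 82.7740

82.7740


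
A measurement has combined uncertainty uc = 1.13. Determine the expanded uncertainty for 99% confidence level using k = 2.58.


U = k * uc
U = 2.58 * 1.13
U = 2.9154

2.9154


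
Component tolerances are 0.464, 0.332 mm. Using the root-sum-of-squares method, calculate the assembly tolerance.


RSS = sqrt(0.464^2 + 0.332^2)
= sqrt(0.32552)
= 0.5705

0.5705


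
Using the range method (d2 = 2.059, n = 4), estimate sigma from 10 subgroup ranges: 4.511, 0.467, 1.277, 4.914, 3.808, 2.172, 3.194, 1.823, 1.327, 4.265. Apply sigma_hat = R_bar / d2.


R_bar = (4.511 + 0.467 + 1.277 + 4.914 + 3.808 + 2.172 + 3.194 + 1.823 + 1.327 + 4.265) / 10
R_bar = 27.758 / 10 = 2.7758
sigma_hat = R_bar / d2 = 2.7758 / 2.059 = 1.3481

1.3481


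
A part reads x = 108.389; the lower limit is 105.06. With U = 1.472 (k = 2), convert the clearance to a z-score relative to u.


u = U / k = 1.472 / 2 = 0.736
margin = |LSL - x| = |105.06 - 108.389| = 3.329
z = margin / u = 3.329 / 0.736
z = 4.5231

4.5231


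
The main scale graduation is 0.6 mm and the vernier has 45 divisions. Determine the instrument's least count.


LC = MSD / n_div
= 0.6 / 45
= 0.0133

0.0133


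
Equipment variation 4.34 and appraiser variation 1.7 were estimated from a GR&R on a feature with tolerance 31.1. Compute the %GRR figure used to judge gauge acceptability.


GRR = sqrt(EV^2 + AV^2) = sqrt(4.34^2 + 1.7^2) = 4.6610728
%GRR = GRR / tol * 100 = 4.6610728 / 31.1 * 100
%GRR = 14.9874

14.9874


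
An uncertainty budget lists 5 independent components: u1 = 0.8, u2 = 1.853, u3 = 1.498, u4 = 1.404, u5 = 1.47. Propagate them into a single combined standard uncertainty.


uc = sqrt(0.8^2 + 1.853^2 + 1.498^2 + 1.404^2 + 1.47^2)
uc = sqrt(10.449729)
uc = 3.2326

3.2326


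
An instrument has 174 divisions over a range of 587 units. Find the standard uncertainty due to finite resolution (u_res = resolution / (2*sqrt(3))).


resolution = range / divisions
resolution = 587 / 174 = 3.3735632
u_res = resolution / (2*sqrt(3))
u_res = 3.3735632 / 3.4641016
u_res = 0.9739

0.9739


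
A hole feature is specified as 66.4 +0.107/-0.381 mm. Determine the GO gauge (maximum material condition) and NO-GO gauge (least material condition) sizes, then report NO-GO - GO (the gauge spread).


GO = nominal - lower_tol (smallest hole = maximum material condition)
GO = 66.4 - 0.381 = 66.019
NO-GO = nominal + upper_tol (largest hole = least material condition)
NO-GO = 66.4 + 0.107 = 66.507
spread = NO-GO - GO = 66.507 - 66.019 = 0.4880

0.4880


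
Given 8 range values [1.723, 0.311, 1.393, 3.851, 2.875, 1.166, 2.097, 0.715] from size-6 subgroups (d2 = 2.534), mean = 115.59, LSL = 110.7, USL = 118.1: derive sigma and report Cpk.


R_bar = (1.723 + 0.311 + 1.393 + 3.851 + 2.875 + 1.166 + 2.097 + 0.715) / 8 = 1.766375
sigma = R_bar / d2 = 1.766375 / 2.534 = 0.69706985
Cp = (USL - LSL)/(6*sigma) = (118.1 - 110.7)/(6*0.69706985) = 1.7693
Cpu = (118.1 - 115.59)/(3*0.69706985) = 1.2003
Cpl = (115.59 - 110.7)/(3*0.69706985) = 2.3384
Cpk = min(Cpu, Cpl) = 1.2003

1.2003


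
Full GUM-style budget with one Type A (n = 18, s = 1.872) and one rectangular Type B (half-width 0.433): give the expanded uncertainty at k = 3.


u_A = s / sqrt(n) = 1.872 / sqrt(18) = 0.44123463
u_B = half_width / sqrt(3) = 0.433 / sqrt(3) = 0.24999267
uc = sqrt(u_A^2 + u_B^2) = sqrt(0.44123463^2 + 0.24999267^2) = 0.50713345
U = k * uc = 3 * 0.50713345
U = 1.5214

1.5214


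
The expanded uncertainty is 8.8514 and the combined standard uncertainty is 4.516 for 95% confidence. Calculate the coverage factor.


k = U / uc
k = 8.8514 / 4.516
k = 1.96

1.96


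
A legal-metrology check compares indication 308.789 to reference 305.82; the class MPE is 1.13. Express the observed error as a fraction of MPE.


e = indication - reference = 308.789 - 305.82 = 2.9690
|e| = 2.9690
ratio = |e| / MPE = 2.9690 / 1.13
ratio = 2.6274

2.6274


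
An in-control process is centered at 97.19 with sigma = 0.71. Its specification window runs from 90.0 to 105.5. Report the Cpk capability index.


Cpu = (USL - mean) / (3*sigma) = (105.5 - 97.19) / (3*0.71) = 3.9014
Cpl = (mean - LSL) / (3*sigma) = (97.19 - 90.0) / (3*0.71) = 3.3756
Cpk = min(Cpu, Cpl) = 3.3756

3.3756


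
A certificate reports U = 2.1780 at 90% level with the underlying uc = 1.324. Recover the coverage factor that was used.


k = U / uc
k = 2.1780 / 1.324
k = 1.645

1.645


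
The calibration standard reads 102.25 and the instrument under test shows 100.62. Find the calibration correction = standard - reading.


Correction = standard - reading
= 102.25 - 100.62
= 1.6300

1.6300


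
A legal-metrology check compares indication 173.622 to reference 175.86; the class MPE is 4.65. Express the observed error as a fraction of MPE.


e = indication - reference = 173.622 - 175.86 = -2.2380
|e| = 2.2380
ratio = |e| / MPE = 2.2380 / 4.65
ratio = 0.4813

0.4813


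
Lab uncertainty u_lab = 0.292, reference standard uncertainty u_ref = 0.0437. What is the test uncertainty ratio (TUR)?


TUR = u_lab / u_ref
= 0.292 / 0.0437
= 6.6819

6.6819


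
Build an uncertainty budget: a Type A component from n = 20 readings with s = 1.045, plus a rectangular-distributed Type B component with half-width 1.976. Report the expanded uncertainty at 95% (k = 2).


u_A = s / sqrt(n) = 1.045 / sqrt(20) = 0.2336691
u_B = half_width / sqrt(3) = 1.976 / sqrt(3) = 1.1408441
uc = sqrt(u_A^2 + u_B^2) = sqrt(0.2336691^2 + 1.1408441^2) = 1.1645284
U = k * uc = 2 * 1.1645284
U = 2.3291

2.3291


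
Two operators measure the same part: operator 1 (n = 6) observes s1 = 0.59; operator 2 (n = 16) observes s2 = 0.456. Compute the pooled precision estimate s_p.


s_p = sqrt(((n1-1)*s1^2 + (n2-1)*s2^2) / (n1+n2-2))
numerator = (6-1)*0.59^2 + (16-1)*0.456^2 = 1.7405 + 3.11904 = 4.85954
denominator = 6 + 16 - 2 = 20
s_p^2 = 4.85954 / 20 = 0.242977
s_p = sqrt(0.242977) = 0.4929

0.4929


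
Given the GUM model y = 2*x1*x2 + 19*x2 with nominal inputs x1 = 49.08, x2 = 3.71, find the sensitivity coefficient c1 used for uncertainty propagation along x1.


y = 2*x1*x2 + 19*x2
dy/dx1 = 2*x2
Evaluate at x2 = 3.71: c1 = 2 * 3.71
c1 = 7.4200

7.4200


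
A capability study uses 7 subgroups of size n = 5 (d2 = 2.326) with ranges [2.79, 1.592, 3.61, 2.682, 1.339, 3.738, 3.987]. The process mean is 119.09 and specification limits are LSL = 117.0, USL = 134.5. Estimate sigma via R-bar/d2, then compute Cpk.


R_bar = (2.79 + 1.592 + 3.61 + 2.682 + 1.339 + 3.738 + 3.987) / 7 = 2.8197143
sigma = R_bar / d2 = 2.8197143 / 2.326 = 1.2122589
Cp = (USL - LSL)/(6*sigma) = (134.5 - 117.0)/(6*1.2122589) = 2.4060
Cpu = (134.5 - 119.09)/(3*1.2122589) = 4.2373
Cpl = (119.09 - 117.0)/(3*1.2122589) = 0.5747
Cpk = min(Cpu, Cpl) = 0.5747

0.5747


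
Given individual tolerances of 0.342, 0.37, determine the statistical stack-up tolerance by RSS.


RSS = sqrt(0.342^2 + 0.37^2)
= sqrt(0.253864)
= 0.5038

0.5038


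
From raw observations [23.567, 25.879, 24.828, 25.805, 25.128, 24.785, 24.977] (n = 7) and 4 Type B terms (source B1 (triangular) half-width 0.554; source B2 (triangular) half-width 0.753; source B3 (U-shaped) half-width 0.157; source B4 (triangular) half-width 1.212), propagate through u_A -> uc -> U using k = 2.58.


mean = (23.567 + 25.879 + 24.828 + 25.805 + 25.128 + 24.785 + 24.977) / 7 = 24.99557143
s = sqrt(sum((x - mean)^2)/(n-1)) = 0.77101013
u_A = s / sqrt(n) = 0.77101013 / sqrt(7) = 0.29141444
u_B1 = 0.554 / sqrt(6) = 0.22616955
u_B2 = 0.753 / sqrt(6) = 0.30741096
u_B3 = 0.157 / sqrt(2) = 0.11101576
u_B4 = 1.212 / sqrt(6) = 0.49479693
uc = sqrt(0.29141444^2 + 0.22616955^2 + 0.30741096^2 + 0.11101576^2 + 0.49479693^2) = 0.69837314
U = k * uc = 2.58 * 0.69837314
U = 1.8018

1.8018


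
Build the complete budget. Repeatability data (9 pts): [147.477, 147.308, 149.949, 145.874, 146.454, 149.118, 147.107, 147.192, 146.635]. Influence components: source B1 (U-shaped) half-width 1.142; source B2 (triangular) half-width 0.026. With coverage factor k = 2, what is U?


mean = (147.477 + 147.308 + 149.949 + 145.874 + 146.454 + 149.118 + 147.107 + 147.192 + 146.635) / 9 = 147.4571111
s = sqrt(sum((x - mean)^2)/(n-1)) = 1.2928599
u_A = s / sqrt(n) = 1.2928599 / sqrt(9) = 0.4309533
u_B1 = 1.142 / sqrt(2) = 0.80751594
u_B2 = 0.026 / sqrt(6) = 0.010614456
uc = sqrt(0.4309533^2 + 0.80751594^2 + 0.010614456^2) = 0.91537719
U = k * uc = 2 * 0.91537719
U = 1.8308

1.8308


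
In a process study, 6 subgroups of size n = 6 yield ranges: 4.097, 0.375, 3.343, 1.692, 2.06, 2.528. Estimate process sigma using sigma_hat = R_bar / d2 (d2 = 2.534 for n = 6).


R_bar = (4.097 + 0.375 + 3.343 + 1.692 + 2.06 + 2.528) / 6
R_bar = 14.095 / 6 = 2.3491667
sigma_hat = R_bar / d2 = 2.3491667 / 2.534 = 0.9271

0.9271


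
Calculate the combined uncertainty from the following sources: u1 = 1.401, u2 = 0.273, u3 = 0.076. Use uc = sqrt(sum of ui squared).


uc = sqrt(1.401^2 + 0.273^2 + 0.076^2)
uc = sqrt(2.043106)
uc = 1.4294

1.4294


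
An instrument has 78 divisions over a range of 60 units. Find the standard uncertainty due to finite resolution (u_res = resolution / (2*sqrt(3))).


resolution = range / divisions
resolution = 60 / 78 = 0.76923077
u_res = resolution / (2*sqrt(3))
u_res = 0.76923077 / 3.4641016
u_res = 0.2221

0.2221


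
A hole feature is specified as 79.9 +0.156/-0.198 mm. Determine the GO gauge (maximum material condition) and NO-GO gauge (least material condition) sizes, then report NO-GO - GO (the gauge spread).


GO = nominal - lower_tol (smallest hole = maximum material condition)
GO = 79.9 - 0.198 = 79.702
NO-GO = nominal + upper_tol (largest hole = least material condition)
NO-GO = 79.9 + 0.156 = 80.056
spread = NO-GO - GO = 80.056 - 79.702 = 0.3540

0.3540


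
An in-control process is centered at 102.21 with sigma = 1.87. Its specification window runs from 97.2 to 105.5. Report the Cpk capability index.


Cpu = (USL - mean) / (3*sigma) = (105.5 - 102.21) / (3*1.87) = 0.5865
Cpl = (mean - LSL) / (3*sigma) = (102.21 - 97.2) / (3*1.87) = 0.8930
Cpk = min(Cpu, Cpl) = 0.5865

0.5865


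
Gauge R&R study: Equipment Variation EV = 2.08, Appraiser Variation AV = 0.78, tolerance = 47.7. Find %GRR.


GRR = sqrt(EV^2 + AV^2) = sqrt(2.08^2 + 0.78^2) = 2.221441
%GRR = GRR / tol * 100 = 2.221441 / 47.7 * 100
%GRR = 4.6571

4.6571


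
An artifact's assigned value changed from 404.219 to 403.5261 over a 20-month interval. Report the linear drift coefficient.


rate = (v2 - v1) / months
= (403.5261 - 404.219) / 20
= -0.6929 / 20
= -0.0346

-0.0346


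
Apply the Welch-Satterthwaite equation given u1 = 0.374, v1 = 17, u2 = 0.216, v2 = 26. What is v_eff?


uc = sqrt(u1^2 + u2^2) = sqrt(0.374^2 + 0.216^2) = 0.43189351
v_eff = uc^4 / (u1^4/v1 + u2^4/v2)
= 0.43189351^4 / (0.374^4/17 + 0.216^4/26)
= 0.034794189 / 0.0012346221
v_eff = 28.1821

28.1821


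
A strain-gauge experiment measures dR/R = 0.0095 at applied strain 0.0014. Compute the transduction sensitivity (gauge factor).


GF = (dR/R) / epsilon
= 0.0095 / 0.0014
= 6.7857

6.7857


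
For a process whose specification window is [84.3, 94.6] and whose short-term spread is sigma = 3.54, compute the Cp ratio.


Cp = (USL - LSL) / (6 * sigma)
= (94.6 - 84.3) / (6 * 3.54)
= 10.3000 / 21.2400
= 0.4849

0.4849


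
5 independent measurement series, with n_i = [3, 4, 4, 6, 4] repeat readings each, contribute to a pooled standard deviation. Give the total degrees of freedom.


nu = sum_i (n_i - 1)
nu = ((3 - 1) + (4 - 1) + (4 - 1) + (6 - 1) + (4 - 1))
nu = 2 + 3 + 3 + 5 + 3
nu = 16

16


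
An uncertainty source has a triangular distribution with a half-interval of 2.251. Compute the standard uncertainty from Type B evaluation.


u_B = half_width / sqrt(6)
u_B = 2.251 / 2.4494897
u_B = 0.9190

0.9190


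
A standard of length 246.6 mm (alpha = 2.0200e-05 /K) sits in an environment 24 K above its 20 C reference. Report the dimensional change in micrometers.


dL = L * alpha * dT
= 246.6 * 2.0200e-05 * 24
= 0.1195517 mm
dL_um = 0.1195517 * 1000 = 119.5517 um

119.5517


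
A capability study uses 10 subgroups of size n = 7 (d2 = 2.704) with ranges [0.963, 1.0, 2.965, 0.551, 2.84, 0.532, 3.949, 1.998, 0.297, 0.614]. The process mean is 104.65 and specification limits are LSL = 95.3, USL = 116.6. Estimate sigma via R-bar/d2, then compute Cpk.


R_bar = (0.963 + 1.0 + 2.965 + 0.551 + 2.84 + 0.532 + 3.949 + 1.998 + 0.297 + 0.614) / 10 = 1.5709
sigma = R_bar / d2 = 1.5709 / 2.704 = 0.58095414
Cp = (USL - LSL)/(6*sigma) = (116.6 - 95.3)/(6*0.58095414) = 6.1106
Cpu = (116.6 - 104.65)/(3*0.58095414) = 6.8565
Cpl = (104.65 - 95.3)/(3*0.58095414) = 5.3647
Cpk = min(Cpu, Cpl) = 5.3647

5.3647


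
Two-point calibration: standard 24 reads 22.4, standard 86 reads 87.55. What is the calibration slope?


slope = (y2 - y1) / (x2 - x1)
= (87.55 - 22.4) / (86 - 24)
= 65.1500 / 62
= 1.0508

1.0508


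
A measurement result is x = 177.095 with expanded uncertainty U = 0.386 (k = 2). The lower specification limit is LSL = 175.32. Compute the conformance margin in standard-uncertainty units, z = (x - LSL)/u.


u = U / k = 0.386 / 2 = 0.193
margin = |LSL - x| = |175.32 - 177.095| = 1.775
z = margin / u = 1.775 / 0.193
z = 9.1969

9.1969


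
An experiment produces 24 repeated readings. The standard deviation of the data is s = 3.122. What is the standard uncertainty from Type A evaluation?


u_A = s / sqrt(n)
u_A = 3.122 / sqrt(24)
u_A = 3.122 / 4.8989795
u_A = 0.6373

0.6373


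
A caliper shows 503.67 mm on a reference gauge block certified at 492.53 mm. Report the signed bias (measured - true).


Systematic error = measured - true
= 503.67 - 492.53
= 11.1400

11.1400


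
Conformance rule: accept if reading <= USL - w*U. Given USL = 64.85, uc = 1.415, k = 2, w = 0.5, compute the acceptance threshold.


U = k * uc = 2 * 1.415 = 2.83
guard band g = w * U = 0.5 * 2.83 = 1.415
AL = USL - g = 64.85 - 1.415
AL = 63.4350

63.4350


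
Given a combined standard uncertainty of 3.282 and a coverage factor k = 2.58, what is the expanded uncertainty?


U = k * uc
U = 2.58 * 3.282
U = 8.4676

8.4676


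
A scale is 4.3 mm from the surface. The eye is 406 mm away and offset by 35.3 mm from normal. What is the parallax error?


error = h * offset / d
= 4.3 * 35.3 / 406
= 0.3739

0.3739


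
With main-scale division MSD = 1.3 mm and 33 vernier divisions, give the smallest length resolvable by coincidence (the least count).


LC = MSD / n_div
= 1.3 / 33
= 0.0394

0.0394


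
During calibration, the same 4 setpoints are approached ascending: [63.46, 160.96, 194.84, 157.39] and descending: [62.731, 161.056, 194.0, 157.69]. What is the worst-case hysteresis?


|63.46 - 62.731| = 0.7290
|160.96 - 161.056| = 0.0960
|194.84 - 194.0| = 0.8400
|157.39 - 157.69| = 0.3000
hysteresis = max(diffs) = 0.8400

0.8400


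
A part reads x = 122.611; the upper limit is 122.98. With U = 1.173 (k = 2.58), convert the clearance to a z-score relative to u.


u = U / k = 1.173 / 2.58 = 0.45465116
margin = |USL - x| = |122.98 - 122.611| = 0.369
z = margin / u = 0.369 / 0.45465116
z = 0.8116

0.8116


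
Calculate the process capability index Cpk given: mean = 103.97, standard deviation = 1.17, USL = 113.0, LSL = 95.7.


Cpu = (USL - mean) / (3*sigma) = (113.0 - 103.97) / (3*1.17) = 2.5726
Cpl = (mean - LSL) / (3*sigma) = (103.97 - 95.7) / (3*1.17) = 2.3561
Cpk = min(Cpu, Cpl) = 2.3561

2.3561


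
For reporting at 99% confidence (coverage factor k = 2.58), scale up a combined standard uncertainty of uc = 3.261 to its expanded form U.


U = k * uc
U = 2.58 * 3.261
U = 8.4134

8.4134


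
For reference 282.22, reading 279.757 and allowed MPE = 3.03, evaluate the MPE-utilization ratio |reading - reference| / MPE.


e = indication - reference = 279.757 - 282.22 = -2.4630
|e| = 2.4630
ratio = |e| / MPE = 2.4630 / 3.03
ratio = 0.8129

0.8129


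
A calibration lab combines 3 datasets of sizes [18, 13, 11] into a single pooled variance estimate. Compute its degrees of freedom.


nu = sum_i (n_i - 1)
nu = ((18 - 1) + (13 - 1) + (11 - 1))
nu = 17 + 12 + 10
nu = 39

39


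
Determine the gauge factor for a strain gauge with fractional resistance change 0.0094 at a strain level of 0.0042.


GF = (dR/R) / epsilon
= 0.0094 / 0.0042
= 2.2381

2.2381


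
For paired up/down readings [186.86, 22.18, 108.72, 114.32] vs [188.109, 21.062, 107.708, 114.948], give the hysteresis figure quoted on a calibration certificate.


|186.86 - 188.109| = 1.2490
|22.18 - 21.062| = 1.1180
|108.72 - 107.708| = 1.0120
|114.32 - 114.948| = 0.6280
hysteresis = max(diffs) = 1.2490

1.2490


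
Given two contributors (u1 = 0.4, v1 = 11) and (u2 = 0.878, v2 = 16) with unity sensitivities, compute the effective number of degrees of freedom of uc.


uc = sqrt(u1^2 + u2^2) = sqrt(0.4^2 + 0.878^2) = 0.9648233
v_eff = uc^4 / (u1^4/v1 + u2^4/v2)
= 0.9648233^4 / (0.4^4/11 + 0.878^4/16)
= 0.86654502 / 0.039468657
v_eff = 21.9553

21.9553


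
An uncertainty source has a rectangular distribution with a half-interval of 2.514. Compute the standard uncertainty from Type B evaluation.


u_B = half_width / sqrt(3)
u_B = 2.514 / 1.7320508
u_B = 1.4515

1.4515


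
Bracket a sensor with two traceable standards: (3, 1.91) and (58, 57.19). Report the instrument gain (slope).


slope = (y2 - y1) / (x2 - x1)
= (57.19 - 1.91) / (58 - 3)
= 55.2800 / 55
= 1.0051

1.0051


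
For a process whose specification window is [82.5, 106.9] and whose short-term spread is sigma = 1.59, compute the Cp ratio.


Cp = (USL - LSL) / (6 * sigma)
= (106.9 - 82.5) / (6 * 1.59)
= 24.4000 / 9.5400
= 2.5577

2.5577


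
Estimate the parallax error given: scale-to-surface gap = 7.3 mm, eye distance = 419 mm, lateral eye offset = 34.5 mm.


error = h * offset / d
= 7.3 * 34.5 / 419
= 0.6011

0.6011


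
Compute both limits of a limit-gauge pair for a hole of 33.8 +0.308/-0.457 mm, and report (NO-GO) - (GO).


GO = nominal - lower_tol (smallest hole = maximum material condition)
GO = 33.8 - 0.457 = 33.343
NO-GO = nominal + upper_tol (largest hole = least material condition)
NO-GO = 33.8 + 0.308 = 34.108
spread = NO-GO - GO = 34.108 - 33.343 = 0.7650

0.7650


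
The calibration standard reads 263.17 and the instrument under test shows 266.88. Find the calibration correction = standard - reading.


Correction = standard - reading
= 263.17 - 266.88
= -3.7100

-3.7100


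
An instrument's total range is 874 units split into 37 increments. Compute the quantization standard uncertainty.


resolution = range / divisions
resolution = 874 / 37 = 23.621622
u_res = resolution / (2*sqrt(3))
u_res = 23.621622 / 3.4641016
u_res = 6.8190

6.8190


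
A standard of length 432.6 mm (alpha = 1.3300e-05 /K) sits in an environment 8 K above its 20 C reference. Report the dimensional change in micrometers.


dL = L * alpha * dT
= 432.6 * 1.3300e-05 * 8
= 0.0460286 mm
dL_um = 0.0460286 * 1000 = 46.0286 um

46.0286


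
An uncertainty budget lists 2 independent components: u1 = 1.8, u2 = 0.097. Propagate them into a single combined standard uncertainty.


uc = sqrt(1.8^2 + 0.097^2)
uc = sqrt(3.249409)
uc = 1.8026

1.8026


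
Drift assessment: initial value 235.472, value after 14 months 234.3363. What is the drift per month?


rate = (v2 - v1) / months
= (234.3363 - 235.472) / 14
= -1.1357 / 14
= -0.0811

-0.0811


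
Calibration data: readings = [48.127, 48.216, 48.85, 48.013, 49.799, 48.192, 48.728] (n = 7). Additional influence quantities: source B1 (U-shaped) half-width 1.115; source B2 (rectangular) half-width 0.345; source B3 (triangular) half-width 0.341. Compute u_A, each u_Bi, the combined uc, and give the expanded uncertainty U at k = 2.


mean = (48.127 + 48.216 + 48.85 + 48.013 + 49.799 + 48.192 + 48.728) / 7 = 48.56071429
s = sqrt(sum((x - mean)^2)/(n-1)) = 0.63085913
u_A = s / sqrt(n) = 0.63085913 / sqrt(7) = 0.23844234
u_B1 = 1.115 / sqrt(2) = 0.78842406
u_B2 = 0.345 / sqrt(3) = 0.19918584
u_B3 = 0.341 / sqrt(6) = 0.13921267
uc = sqrt(0.23844234^2 + 0.78842406^2 + 0.19918584^2 + 0.13921267^2) = 0.85879125
U = k * uc = 2 * 0.85879125
U = 1.7176

1.7176


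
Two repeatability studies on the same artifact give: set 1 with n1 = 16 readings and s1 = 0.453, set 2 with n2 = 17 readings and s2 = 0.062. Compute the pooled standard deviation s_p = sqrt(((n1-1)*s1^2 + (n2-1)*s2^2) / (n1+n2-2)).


s_p = sqrt(((n1-1)*s1^2 + (n2-1)*s2^2) / (n1+n2-2))
numerator = (16-1)*0.453^2 + (17-1)*0.062^2 = 3.078135 + 0.061504 = 3.139639
denominator = 16 + 17 - 2 = 31
s_p^2 = 3.139639 / 31 = 0.10127868
s_p = sqrt(0.10127868) = 0.3182

0.3182


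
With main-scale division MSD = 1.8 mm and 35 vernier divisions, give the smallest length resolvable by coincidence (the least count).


LC = MSD / n_div
= 1.8 / 35
= 0.0514

0.0514


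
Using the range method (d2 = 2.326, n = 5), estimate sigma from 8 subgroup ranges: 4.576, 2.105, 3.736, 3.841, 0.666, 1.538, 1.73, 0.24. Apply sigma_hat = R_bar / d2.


R_bar = (4.576 + 2.105 + 3.736 + 3.841 + 0.666 + 1.538 + 1.73 + 0.24) / 8
R_bar = 18.432 / 8 = 2.304
sigma_hat = R_bar / d2 = 2.304 / 2.326 = 0.9905

0.9905


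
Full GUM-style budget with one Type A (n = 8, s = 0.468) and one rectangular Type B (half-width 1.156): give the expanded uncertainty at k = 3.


u_A = s / sqrt(n) = 0.468 / sqrt(8) = 0.16546299
u_B = half_width / sqrt(3) = 1.156 / sqrt(3) = 0.66741691
uc = sqrt(u_A^2 + u_B^2) = sqrt(0.16546299^2 + 0.66741691^2) = 0.6876215
U = k * uc = 3 * 0.6876215
U = 2.0629

2.0629


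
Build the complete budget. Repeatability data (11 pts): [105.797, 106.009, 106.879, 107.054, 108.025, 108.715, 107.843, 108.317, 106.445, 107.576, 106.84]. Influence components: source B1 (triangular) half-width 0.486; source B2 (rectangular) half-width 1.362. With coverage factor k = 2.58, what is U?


mean = (105.797 + 106.009 + 106.879 + 107.054 + 108.025 + 108.715 + 107.843 + 108.317 + 106.445 + 107.576 + 106.84) / 11 = 107.2272727
s = sqrt(sum((x - mean)^2)/(n-1)) = 0.94768424
u_A = s / sqrt(n) = 0.94768424 / sqrt(11) = 0.28573755
u_B1 = 0.486 / sqrt(6) = 0.19840867
u_B2 = 1.362 / sqrt(3) = 0.78635107
uc = sqrt(0.28573755^2 + 0.19840867^2 + 0.78635107^2) = 0.85986043
U = k * uc = 2.58 * 0.85986043
U = 2.2184

2.2184


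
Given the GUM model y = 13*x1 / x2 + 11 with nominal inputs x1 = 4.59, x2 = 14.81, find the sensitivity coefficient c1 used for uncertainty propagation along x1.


y = 13*x1 / x2 + 11
dy/dx1 = 13/x2
Evaluate at x2 = 14.81: c1 = 13 / 14.81
c1 = 0.8778

0.8778


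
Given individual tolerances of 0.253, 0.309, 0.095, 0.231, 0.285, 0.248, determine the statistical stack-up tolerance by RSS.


RSS = sqrt(0.253^2 + 0.309^2 + 0.095^2 + 0.231^2 + 0.285^2 + 0.248^2)
= sqrt(0.364605)
= 0.6038

0.6038


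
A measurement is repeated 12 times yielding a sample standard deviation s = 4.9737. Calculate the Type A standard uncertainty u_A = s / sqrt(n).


u_A = s / sqrt(n)
u_A = 4.9737 / sqrt(12)
u_A = 4.9737 / 3.4641016
u_A = 1.4358

1.4358


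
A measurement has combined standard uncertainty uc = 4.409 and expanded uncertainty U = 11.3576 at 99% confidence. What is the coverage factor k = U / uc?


k = U / uc
k = 11.3576 / 4.409
k = 2.576

2.576


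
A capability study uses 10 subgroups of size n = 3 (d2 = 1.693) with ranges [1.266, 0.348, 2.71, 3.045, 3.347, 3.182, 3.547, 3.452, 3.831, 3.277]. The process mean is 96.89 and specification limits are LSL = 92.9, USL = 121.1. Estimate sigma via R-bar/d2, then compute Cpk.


R_bar = (1.266 + 0.348 + 2.71 + 3.045 + 3.347 + 3.182 + 3.547 + 3.452 + 3.831 + 3.277) / 10 = 2.8005
sigma = R_bar / d2 = 2.8005 / 1.693 = 1.6541642
Cp = (USL - LSL)/(6*sigma) = (121.1 - 92.9)/(6*1.6541642) = 2.8413
Cpu = (121.1 - 96.89)/(3*1.6541642) = 4.8786
Cpl = (96.89 - 92.9)/(3*1.6541642) = 0.8040
Cpk = min(Cpu, Cpl) = 0.8040

0.8040


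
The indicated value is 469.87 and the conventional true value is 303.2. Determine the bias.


Systematic error = measured - true
= 469.87 - 303.2
= 166.6700

166.6700


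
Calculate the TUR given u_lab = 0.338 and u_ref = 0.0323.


TUR = u_lab / u_ref
= 0.338 / 0.0323
= 10.4644

10.4644


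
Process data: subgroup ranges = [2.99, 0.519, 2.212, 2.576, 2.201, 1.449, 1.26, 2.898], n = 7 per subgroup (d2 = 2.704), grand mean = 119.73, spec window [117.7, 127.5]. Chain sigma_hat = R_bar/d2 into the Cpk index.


R_bar = (2.99 + 0.519 + 2.212 + 2.576 + 2.201 + 1.449 + 1.26 + 2.898) / 8 = 2.013125
sigma = R_bar / d2 = 2.013125 / 2.704 = 0.74449889
Cp = (USL - LSL)/(6*sigma) = (127.5 - 117.7)/(6*0.74449889) = 2.1939
Cpu = (127.5 - 119.73)/(3*0.74449889) = 3.4789
Cpl = (119.73 - 117.7)/(3*0.74449889) = 0.9089
Cpk = min(Cpu, Cpl) = 0.9089

0.9089


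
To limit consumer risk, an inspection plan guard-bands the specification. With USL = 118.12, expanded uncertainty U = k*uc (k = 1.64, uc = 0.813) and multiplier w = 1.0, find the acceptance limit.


U = k * uc = 1.64 * 0.813 = 1.33332
guard band g = w * U = 1.0 * 1.33332 = 1.33332
AL = USL - g = 118.12 - 1.33332
AL = 116.7867

116.7867


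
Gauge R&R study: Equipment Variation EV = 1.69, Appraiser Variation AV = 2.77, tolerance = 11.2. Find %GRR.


GRR = sqrt(EV^2 + AV^2) = sqrt(1.69^2 + 2.77^2) = 3.2448421
%GRR = GRR / tol * 100 = 3.2448421 / 11.2 * 100
%GRR = 28.9718

28.9718


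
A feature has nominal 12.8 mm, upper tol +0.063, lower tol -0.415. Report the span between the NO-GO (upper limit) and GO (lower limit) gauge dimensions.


GO = nominal - lower_tol (smallest hole = maximum material condition)
GO = 12.8 - 0.415 = 12.385
NO-GO = nominal + upper_tol (largest hole = least material condition)
NO-GO = 12.8 + 0.063 = 12.863
spread = NO-GO - GO = 12.863 - 12.385 = 0.4780

0.4780


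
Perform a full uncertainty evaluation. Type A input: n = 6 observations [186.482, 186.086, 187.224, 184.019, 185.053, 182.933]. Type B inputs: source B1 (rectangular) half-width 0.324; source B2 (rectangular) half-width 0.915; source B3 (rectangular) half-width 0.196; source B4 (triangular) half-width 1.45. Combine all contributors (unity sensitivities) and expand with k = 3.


mean = (186.482 + 186.086 + 187.224 + 184.019 + 185.053 + 182.933) / 6 = 185.2995
s = sqrt(sum((x - mean)^2)/(n-1)) = 1.6137753
u_A = s / sqrt(n) = 1.6137753 / sqrt(6) = 0.65882101
u_B1 = 0.324 / sqrt(3) = 0.18706149
u_B2 = 0.915 / sqrt(3) = 0.5282755
u_B3 = 0.196 / sqrt(3) = 0.11316065
u_B4 = 1.45 / sqrt(6) = 0.59196002
uc = sqrt(0.65882101^2 + 0.18706149^2 + 0.5282755^2 + 0.11316065^2 + 0.59196002^2) = 1.0541983
U = k * uc = 3 * 1.0541983
U = 3.1626

3.1626


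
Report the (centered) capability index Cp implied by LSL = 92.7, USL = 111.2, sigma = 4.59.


Cp = (USL - LSL) / (6 * sigma)
= (111.2 - 92.7) / (6 * 4.59)
= 18.5000 / 27.5400
= 0.6718

0.6718


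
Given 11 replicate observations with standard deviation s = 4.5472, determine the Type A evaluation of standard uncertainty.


u_A = s / sqrt(n)
u_A = 4.5472 / sqrt(11)
u_A = 4.5472 / 3.3166248
u_A = 1.3710

1.3710


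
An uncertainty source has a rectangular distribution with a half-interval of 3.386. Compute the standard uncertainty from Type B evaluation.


u_B = half_width / sqrt(3)
u_B = 3.386 / 1.7320508
u_B = 1.9549

1.9549


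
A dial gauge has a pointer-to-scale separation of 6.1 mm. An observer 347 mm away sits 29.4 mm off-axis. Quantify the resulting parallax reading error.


error = h * offset / d
= 6.1 * 29.4 / 347
= 0.5168

0.5168


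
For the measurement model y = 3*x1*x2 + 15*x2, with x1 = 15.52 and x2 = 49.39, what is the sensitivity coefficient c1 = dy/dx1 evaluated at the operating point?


y = 3*x1*x2 + 15*x2
dy/dx1 = 3*x2
Evaluate at x2 = 49.39: c1 = 3 * 49.39
c1 = 148.1700

148.1700


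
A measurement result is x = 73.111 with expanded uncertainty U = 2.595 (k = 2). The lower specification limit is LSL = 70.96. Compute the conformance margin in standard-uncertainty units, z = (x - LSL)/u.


u = U / k = 2.595 / 2 = 1.2975
margin = |LSL - x| = |70.96 - 73.111| = 2.151
z = margin / u = 2.151 / 1.2975
z = 1.6578

1.6578


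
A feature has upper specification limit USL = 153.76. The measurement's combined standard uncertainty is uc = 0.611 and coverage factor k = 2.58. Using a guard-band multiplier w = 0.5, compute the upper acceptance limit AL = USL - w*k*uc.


U = k * uc = 2.58 * 0.611 = 1.57638
guard band g = w * U = 0.5 * 1.57638 = 0.78819
AL = USL - g = 153.76 - 0.78819
AL = 152.9718

152.9718


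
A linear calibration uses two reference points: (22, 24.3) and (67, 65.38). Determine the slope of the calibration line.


slope = (y2 - y1) / (x2 - x1)
= (65.38 - 24.3) / (67 - 22)
= 41.0800 / 45
= 0.9129

0.9129


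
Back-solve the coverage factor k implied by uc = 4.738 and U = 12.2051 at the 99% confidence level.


k = U / uc
k = 12.2051 / 4.738
k = 2.576

2.576


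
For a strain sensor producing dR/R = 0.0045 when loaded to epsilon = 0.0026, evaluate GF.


GF = (dR/R) / epsilon
= 0.0045 / 0.0026
= 1.7308

1.7308


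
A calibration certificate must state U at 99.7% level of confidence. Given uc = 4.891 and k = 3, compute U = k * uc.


U = k * uc
U = 3 * 4.891
U = 14.6730

14.6730


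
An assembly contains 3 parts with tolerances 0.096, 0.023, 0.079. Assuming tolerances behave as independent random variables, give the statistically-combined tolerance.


RSS = sqrt(0.096^2 + 0.023^2 + 0.079^2)
= sqrt(0.015986)
= 0.1264

0.1264


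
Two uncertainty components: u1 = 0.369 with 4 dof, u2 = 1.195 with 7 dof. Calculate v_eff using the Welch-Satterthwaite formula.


uc = sqrt(u1^2 + u2^2) = sqrt(0.369^2 + 1.195^2) = 1.2506742
v_eff = uc^4 / (u1^4/v1 + u2^4/v2)
= 1.2506742^4 / (0.369^4/4 + 1.195^4/7)
= 2.4466777 / 0.29595715
v_eff = 8.2670

8.2670


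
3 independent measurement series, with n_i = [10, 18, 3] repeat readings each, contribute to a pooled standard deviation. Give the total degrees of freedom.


nu = sum_i (n_i - 1)
nu = ((10 - 1) + (18 - 1) + (3 - 1))
nu = 9 + 17 + 2
nu = 28

28


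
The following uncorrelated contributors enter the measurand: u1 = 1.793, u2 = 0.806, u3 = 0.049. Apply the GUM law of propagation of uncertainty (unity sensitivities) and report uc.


uc = sqrt(1.793^2 + 0.806^2 + 0.049^2)
uc = sqrt(3.866886)
uc = 1.9664

1.9664


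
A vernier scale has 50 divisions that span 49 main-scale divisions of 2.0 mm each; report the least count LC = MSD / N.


LC = MSD / n_div
= 2.0 / 50
= 0.0400

0.0400


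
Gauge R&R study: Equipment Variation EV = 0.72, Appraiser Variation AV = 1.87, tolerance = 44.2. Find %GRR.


GRR = sqrt(EV^2 + AV^2) = sqrt(0.72^2 + 1.87^2) = 2.0038213
%GRR = GRR / tol * 100 = 2.0038213 / 44.2 * 100
%GRR = 4.5335

4.5335
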